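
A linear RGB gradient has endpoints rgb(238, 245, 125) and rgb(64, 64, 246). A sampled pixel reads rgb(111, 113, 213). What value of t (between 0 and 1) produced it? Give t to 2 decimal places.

Invert the lerp on the G channel (largest span, 181): t = (113 − 245) / (64 − 245) = -132/-181 = 0.72928.
Check on R: (111 − 238)/(64 − 238) = 0.7299 ✓

0.73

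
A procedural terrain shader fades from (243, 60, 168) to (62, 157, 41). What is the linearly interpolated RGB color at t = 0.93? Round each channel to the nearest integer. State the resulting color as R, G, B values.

R = 243 + 0.93 × (62 − 243) = 243 + 0.93 × -181 = 74.67 → 75
G = 60 + 0.93 × (157 − 60) = 60 + 0.93 × 97 = 150.21 → 150
B = 168 + 0.93 × (41 − 168) = 168 + 0.93 × -127 = 49.89 → 50

(75, 150, 50)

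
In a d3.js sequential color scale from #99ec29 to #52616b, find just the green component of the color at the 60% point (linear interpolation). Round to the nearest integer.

G₁ = 236 (from #99ec29), G₂ = 97 (from #52616b).
G = 236 + 0.6 × (97 − 236) = 152.6 → 153

153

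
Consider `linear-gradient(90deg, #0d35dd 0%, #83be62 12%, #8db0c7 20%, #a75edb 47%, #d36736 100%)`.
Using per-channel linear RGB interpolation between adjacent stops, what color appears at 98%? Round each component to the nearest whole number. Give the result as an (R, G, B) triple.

98% lies between the 47% and 100% stops, so the local fraction is t = (98 − 47)/(100 − 47) = 51/53 ≈ 0.9623.
#a75edb → (167, 94, 219); #d36736 → (211, 103, 54).
R = 167 + 0.9623 × (211 − 167) = 209.341 → 209
G = 94 + 0.9623 × (103 − 94) = 102.661 → 103
B = 219 + 0.9623 × (54 − 219) = 60.22 → 60

(209, 103, 60)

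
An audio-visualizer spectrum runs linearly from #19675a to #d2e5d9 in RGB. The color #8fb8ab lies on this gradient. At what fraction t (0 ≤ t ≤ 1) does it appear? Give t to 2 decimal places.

Invert the lerp on the R channel (largest span, 185): t = (143 − 25) / (210 − 25) = 118/185 = 0.63784.
Check on G: (184 − 103)/(229 − 103) = 0.6429 ✓

0.64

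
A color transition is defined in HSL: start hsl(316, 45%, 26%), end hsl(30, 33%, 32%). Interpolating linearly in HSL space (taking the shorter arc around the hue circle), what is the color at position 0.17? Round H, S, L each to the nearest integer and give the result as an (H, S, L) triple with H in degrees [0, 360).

(329, 43, 27)

Hue: 30 − 316 = -286°, but |-286| > 180 so the shorter arc goes the other way: Δh = -286 + 360 = 74°.
H = 316 + 0.17 × (74) = 328.58 → 329°
S = 45 + 0.17 × (33 − 45) = 42.96 → 43%
L = 26 + 0.17 × (32 − 26) = 27.02 → 27%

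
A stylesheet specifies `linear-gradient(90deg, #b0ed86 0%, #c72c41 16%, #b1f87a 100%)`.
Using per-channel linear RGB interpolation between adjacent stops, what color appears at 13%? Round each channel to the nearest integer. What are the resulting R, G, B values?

13% lies between the 0% and 16% stops, so the local fraction is t = (13 − 0)/(16 − 0) = 13/16 ≈ 0.8125.
#b0ed86 → (176, 237, 134); #c72c41 → (199, 44, 65).
R = 176 + 0.8125 × (199 − 176) = 194.688 → 195
G = 237 + 0.8125 × (44 − 237) = 80.188 → 80
B = 134 + 0.8125 × (65 − 134) = 77.938 → 78

(195, 80, 78)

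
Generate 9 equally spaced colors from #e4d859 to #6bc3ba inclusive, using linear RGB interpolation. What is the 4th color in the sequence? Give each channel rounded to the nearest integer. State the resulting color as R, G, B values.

With 9 swatches and endpoints inclusive, swatch 4 sits at t = (4 − 1)/(9 − 1) = 3/8 ≈ 0.375.
#e4d859 → (228, 216, 89); #6bc3ba → (107, 195, 186).
R = 228 + 0.375 × (107 − 228) = 182.625 → 183
G = 216 + 0.375 × (195 − 216) = 208.125 → 208
B = 89 + 0.375 × (186 − 89) = 125.375 → 125

(183, 208, 125)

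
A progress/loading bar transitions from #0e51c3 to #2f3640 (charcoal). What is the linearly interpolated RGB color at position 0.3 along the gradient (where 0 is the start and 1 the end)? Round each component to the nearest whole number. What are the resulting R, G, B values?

(24, 73, 156)

#0e51c3 → (14, 81, 195); #2f3640 → (47, 54, 64).
R = 14 + 0.3 × (47 − 14) = 14 + 0.3 × 33 = 23.9 → 24
G = 81 + 0.3 × (54 − 81) = 81 + 0.3 × -27 = 72.9 → 73
B = 195 + 0.3 × (64 − 195) = 195 + 0.3 × -131 = 155.7 → 156
So the blended color is (24, 73, 156), about #18499c.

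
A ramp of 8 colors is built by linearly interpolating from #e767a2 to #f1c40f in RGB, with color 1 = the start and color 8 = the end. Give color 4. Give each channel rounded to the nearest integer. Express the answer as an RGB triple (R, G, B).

With 8 swatches and endpoints inclusive, swatch 4 sits at t = (4 − 1)/(8 − 1) = 3/7 ≈ 0.4286.
#e767a2 → (231, 103, 162); #f1c40f → (241, 196, 15).
R = 231 + 0.4286 × (241 − 231) = 235.286 → 235
G = 103 + 0.4286 × (196 − 103) = 142.86 → 143
B = 162 + 0.4286 × (15 − 162) = 98.996 → 99

(235, 143, 99)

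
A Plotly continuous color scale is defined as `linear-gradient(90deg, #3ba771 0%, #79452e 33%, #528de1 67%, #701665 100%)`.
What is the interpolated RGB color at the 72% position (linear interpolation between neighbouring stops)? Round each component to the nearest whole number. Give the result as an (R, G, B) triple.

(87, 123, 206)

72% lies between the 67% and 100% stops, so the local fraction is t = (72 − 67)/(100 − 67) = 5/33 ≈ 0.1515.
#528de1 → (82, 141, 225); #701665 → (112, 22, 101).
R = 82 + 0.1515 × (112 − 82) = 86.545 → 87
G = 141 + 0.1515 × (22 − 141) = 122.971 → 123
B = 225 + 0.1515 × (101 − 225) = 206.214 → 206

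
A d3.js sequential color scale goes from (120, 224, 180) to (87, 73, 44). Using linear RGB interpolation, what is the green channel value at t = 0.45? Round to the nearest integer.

G = 224 + 0.45 × (73 − 224) = 156.05 → 156

156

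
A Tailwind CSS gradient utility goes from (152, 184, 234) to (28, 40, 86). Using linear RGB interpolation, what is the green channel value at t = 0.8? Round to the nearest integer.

69

G = 184 + 0.8 × (40 − 184) = 68.8 → 69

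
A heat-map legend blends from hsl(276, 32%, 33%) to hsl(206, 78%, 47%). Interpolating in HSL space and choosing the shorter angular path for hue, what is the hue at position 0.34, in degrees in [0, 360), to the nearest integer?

252

Hue arc: Δh = 206 − 276 = -70° (|Δh| ≤ 180, already the shorter path).
H = 276 + 0.34 × (-70) = 252.2 → 252°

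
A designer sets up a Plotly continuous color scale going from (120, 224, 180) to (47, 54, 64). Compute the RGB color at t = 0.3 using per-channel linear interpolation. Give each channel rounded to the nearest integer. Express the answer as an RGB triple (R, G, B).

R = 120 + 0.3 × (47 − 120) = 120 + 0.3 × -73 = 98.1 → 98
G = 224 + 0.3 × (54 − 224) = 224 + 0.3 × -170 = 173 → 173
B = 180 + 0.3 × (64 − 180) = 180 + 0.3 × -116 = 145.2 → 145

(98, 173, 145)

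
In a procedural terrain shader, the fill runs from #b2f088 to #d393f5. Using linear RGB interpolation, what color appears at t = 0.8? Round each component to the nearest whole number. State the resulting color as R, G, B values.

#b2f088 → (178, 240, 136); #d393f5 → (211, 147, 245).
R = 178 + 0.8 × (211 − 178) = 178 + 0.8 × 33 = 204.4 → 204
G = 240 + 0.8 × (147 − 240) = 240 + 0.8 × -93 = 165.6 → 166
B = 136 + 0.8 × (245 − 136) = 136 + 0.8 × 109 = 223.2 → 223
So the blended color is (204, 166, 223), about #cca6df.

(204, 166, 223)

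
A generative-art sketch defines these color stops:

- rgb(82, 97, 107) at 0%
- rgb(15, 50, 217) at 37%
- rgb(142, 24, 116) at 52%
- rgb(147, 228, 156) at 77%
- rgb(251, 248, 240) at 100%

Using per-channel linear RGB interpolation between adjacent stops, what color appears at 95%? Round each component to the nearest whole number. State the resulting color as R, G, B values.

95% lies between the 77% and 100% stops, so the local fraction is t = (95 − 77)/(100 − 77) = 18/23 ≈ 0.7826.
R = 147 + 0.7826 × (251 − 147) = 228.39 → 228
G = 228 + 0.7826 × (248 − 228) = 243.652 → 244
B = 156 + 0.7826 × (240 − 156) = 221.738 → 222

(228, 244, 222)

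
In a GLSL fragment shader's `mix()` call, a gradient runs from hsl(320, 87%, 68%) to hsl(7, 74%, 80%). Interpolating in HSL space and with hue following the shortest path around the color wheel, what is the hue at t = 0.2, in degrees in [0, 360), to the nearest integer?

Hue: 7 − 320 = -313°, but |-313| > 180 so the shorter arc goes the other way: Δh = -313 + 360 = 47°.
H = 320 + 0.2 × (47) = 329.4 → 329°

329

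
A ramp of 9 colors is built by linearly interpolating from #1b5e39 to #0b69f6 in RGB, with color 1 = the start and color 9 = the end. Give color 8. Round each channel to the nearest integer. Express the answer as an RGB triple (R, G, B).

With 9 swatches and endpoints inclusive, swatch 8 sits at t = (8 − 1)/(9 − 1) = 7/8 ≈ 0.875.
#1b5e39 → (27, 94, 57); #0b69f6 → (11, 105, 246).
R = 27 + 0.875 × (11 − 27) = 13 → 13
G = 94 + 0.875 × (105 − 94) = 103.625 → 104
B = 57 + 0.875 × (246 − 57) = 222.375 → 222

(13, 104, 222)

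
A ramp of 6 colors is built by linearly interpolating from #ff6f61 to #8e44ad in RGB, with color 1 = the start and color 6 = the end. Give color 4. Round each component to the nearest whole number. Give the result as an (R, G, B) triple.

(187, 85, 143)

With 6 swatches and endpoints inclusive, swatch 4 sits at t = (4 − 1)/(6 − 1) = 3/5 ≈ 0.6.
#ff6f61 → (255, 111, 97); #8e44ad → (142, 68, 173).
R = 255 + 0.6 × (142 − 255) = 187.2 → 187
G = 111 + 0.6 × (68 − 111) = 85.2 → 85
B = 97 + 0.6 × (173 − 97) = 142.6 → 143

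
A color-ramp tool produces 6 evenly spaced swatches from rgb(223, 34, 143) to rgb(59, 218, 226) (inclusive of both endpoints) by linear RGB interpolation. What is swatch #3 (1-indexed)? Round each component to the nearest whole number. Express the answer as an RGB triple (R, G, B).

With 6 swatches and endpoints inclusive, swatch 3 sits at t = (3 − 1)/(6 − 1) = 2/5 ≈ 0.4.
R = 223 + 0.4 × (59 − 223) = 157.4 → 157
G = 34 + 0.4 × (218 − 34) = 107.6 → 108
B = 143 + 0.4 × (226 − 143) = 176.2 → 176

(157, 108, 176)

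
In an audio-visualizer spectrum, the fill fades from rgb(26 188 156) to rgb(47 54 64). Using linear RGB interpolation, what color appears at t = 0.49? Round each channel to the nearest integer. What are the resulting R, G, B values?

(36, 122, 111)

R = 26 + 0.49 × (47 − 26) = 26 + 0.49 × 21 = 36.29 → 36
G = 188 + 0.49 × (54 − 188) = 188 + 0.49 × -134 = 122.34 → 122
B = 156 + 0.49 × (64 − 156) = 156 + 0.49 × -92 = 110.92 → 111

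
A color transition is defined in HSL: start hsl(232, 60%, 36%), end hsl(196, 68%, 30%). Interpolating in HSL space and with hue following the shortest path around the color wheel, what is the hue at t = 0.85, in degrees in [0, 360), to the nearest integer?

Hue arc: Δh = 196 − 232 = -36° (|Δh| ≤ 180, already the shorter path).
H = 232 + 0.85 × (-36) = 201.4 → 201°

201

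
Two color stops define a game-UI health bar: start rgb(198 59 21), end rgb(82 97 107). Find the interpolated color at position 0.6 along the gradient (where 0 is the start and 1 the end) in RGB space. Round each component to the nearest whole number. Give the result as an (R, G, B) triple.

(128, 82, 73)

R = 198 + 0.6 × (82 − 198) = 198 + 0.6 × -116 = 128.4 → 128
G = 59 + 0.6 × (97 − 59) = 59 + 0.6 × 38 = 81.8 → 82
B = 21 + 0.6 × (107 − 21) = 21 + 0.6 × 86 = 72.6 → 73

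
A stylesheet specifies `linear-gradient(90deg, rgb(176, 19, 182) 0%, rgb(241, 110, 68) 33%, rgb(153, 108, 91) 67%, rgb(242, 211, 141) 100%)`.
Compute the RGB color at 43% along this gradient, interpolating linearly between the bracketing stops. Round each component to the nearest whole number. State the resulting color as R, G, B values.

43% lies between the 33% and 67% stops, so the local fraction is t = (43 − 33)/(67 − 33) = 10/34 ≈ 0.2941.
R = 241 + 0.2941 × (153 − 241) = 215.119 → 215
G = 110 + 0.2941 × (108 − 110) = 109.412 → 109
B = 68 + 0.2941 × (91 − 68) = 74.764 → 75

(215, 109, 75)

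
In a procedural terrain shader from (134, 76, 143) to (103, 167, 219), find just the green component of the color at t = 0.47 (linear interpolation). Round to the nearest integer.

G = 76 + 0.47 × (167 − 76) = 118.77 → 119

119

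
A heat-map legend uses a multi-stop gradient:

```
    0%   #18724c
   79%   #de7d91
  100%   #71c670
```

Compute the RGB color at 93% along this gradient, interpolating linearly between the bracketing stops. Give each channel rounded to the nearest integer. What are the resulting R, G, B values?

93% lies between the 79% and 100% stops, so the local fraction is t = (93 − 79)/(100 − 79) = 14/21 ≈ 0.6667.
#de7d91 → (222, 125, 145); #71c670 → (113, 198, 112).
R = 222 + 0.6667 × (113 − 222) = 149.33 → 149
G = 125 + 0.6667 × (198 − 125) = 173.669 → 174
B = 145 + 0.6667 × (112 − 145) = 122.999 → 123

(149, 174, 123)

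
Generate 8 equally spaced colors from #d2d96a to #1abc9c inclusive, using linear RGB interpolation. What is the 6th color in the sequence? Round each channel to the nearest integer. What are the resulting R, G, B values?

With 8 swatches and endpoints inclusive, swatch 6 sits at t = (6 − 1)/(8 − 1) = 5/7 ≈ 0.7143.
#d2d96a → (210, 217, 106); #1abc9c → (26, 188, 156).
R = 210 + 0.7143 × (26 − 210) = 78.569 → 79
G = 217 + 0.7143 × (188 − 217) = 196.285 → 196
B = 106 + 0.7143 × (156 − 106) = 141.715 → 142

(79, 196, 142)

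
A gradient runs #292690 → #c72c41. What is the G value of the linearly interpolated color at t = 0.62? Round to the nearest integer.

G₁ = 38 (from #292690), G₂ = 44 (from #c72c41).
G = 38 + 0.62 × (44 − 38) = 41.72 → 42

42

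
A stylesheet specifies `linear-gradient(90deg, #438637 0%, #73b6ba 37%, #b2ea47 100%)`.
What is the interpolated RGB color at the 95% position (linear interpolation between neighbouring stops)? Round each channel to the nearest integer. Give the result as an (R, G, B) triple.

95% lies between the 37% and 100% stops, so the local fraction is t = (95 − 37)/(100 − 37) = 58/63 ≈ 0.9206.
#73b6ba → (115, 182, 186); #b2ea47 → (178, 234, 71).
R = 115 + 0.9206 × (178 − 115) = 172.998 → 173
G = 182 + 0.9206 × (234 − 182) = 229.871 → 230
B = 186 + 0.9206 × (71 − 186) = 80.131 → 80

(173, 230, 80)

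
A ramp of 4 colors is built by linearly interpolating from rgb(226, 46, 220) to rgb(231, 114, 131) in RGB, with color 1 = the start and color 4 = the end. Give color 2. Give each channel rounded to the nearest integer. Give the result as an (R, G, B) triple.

(228, 69, 190)

With 4 swatches and endpoints inclusive, swatch 2 sits at t = (2 − 1)/(4 − 1) = 1/3 ≈ 0.3333.
R = 226 + 0.3333 × (231 − 226) = 227.667 → 228
G = 46 + 0.3333 × (114 − 46) = 68.664 → 69
B = 220 + 0.3333 × (131 − 220) = 190.336 → 190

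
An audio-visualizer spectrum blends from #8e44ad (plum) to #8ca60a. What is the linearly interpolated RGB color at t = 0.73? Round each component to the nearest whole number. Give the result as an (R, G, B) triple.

#8e44ad → (142, 68, 173); #8ca60a → (140, 166, 10).
R = 142 + 0.73 × (140 − 142) = 142 + 0.73 × -2 = 140.54 → 141
G = 68 + 0.73 × (166 − 68) = 68 + 0.73 × 98 = 139.54 → 140
B = 173 + 0.73 × (10 − 173) = 173 + 0.73 × -163 = 54.01 → 54

(141, 140, 54)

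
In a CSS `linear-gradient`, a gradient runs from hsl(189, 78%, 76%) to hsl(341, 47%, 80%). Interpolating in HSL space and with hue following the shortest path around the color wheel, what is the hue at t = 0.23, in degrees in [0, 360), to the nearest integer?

Hue arc: Δh = 341 − 189 = 152° (|Δh| ≤ 180, already the shorter path).
H = 189 + 0.23 × (152) = 223.96 → 224°

224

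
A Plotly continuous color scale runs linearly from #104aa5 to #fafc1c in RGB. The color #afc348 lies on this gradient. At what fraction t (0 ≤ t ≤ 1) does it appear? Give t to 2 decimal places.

Invert the lerp on the R channel (largest span, 234): t = (175 − 16) / (250 − 16) = 159/234 = 0.67949.
Check on G: (195 − 74)/(252 − 74) = 0.6798 ✓

0.68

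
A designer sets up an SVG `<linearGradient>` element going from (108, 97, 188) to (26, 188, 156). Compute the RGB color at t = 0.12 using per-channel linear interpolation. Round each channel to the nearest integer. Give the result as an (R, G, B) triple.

R = 108 + 0.12 × (26 − 108) = 108 + 0.12 × -82 = 98.16 → 98
G = 97 + 0.12 × (188 − 97) = 97 + 0.12 × 91 = 107.92 → 108
B = 188 + 0.12 × (156 − 188) = 188 + 0.12 × -32 = 184.16 → 184
So the blended color is (98, 108, 184), about #626cb8.

(98, 108, 184)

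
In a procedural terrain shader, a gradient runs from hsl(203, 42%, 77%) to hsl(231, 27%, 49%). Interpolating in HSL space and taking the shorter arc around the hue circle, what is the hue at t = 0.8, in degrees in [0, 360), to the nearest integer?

Hue arc: Δh = 231 − 203 = 28° (|Δh| ≤ 180, already the shorter path).
H = 203 + 0.8 × (28) = 225.4 → 225°

225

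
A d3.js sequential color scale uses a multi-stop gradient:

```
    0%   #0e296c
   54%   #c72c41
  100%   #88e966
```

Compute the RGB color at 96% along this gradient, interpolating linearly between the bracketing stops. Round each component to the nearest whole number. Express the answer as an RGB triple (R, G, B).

(141, 217, 99)

96% lies between the 54% and 100% stops, so the local fraction is t = (96 − 54)/(100 − 54) = 42/46 ≈ 0.913.
#c72c41 → (199, 44, 65); #88e966 → (136, 233, 102).
R = 199 + 0.913 × (136 − 199) = 141.481 → 141
G = 44 + 0.913 × (233 − 44) = 216.557 → 217
B = 65 + 0.913 × (102 − 65) = 98.781 → 99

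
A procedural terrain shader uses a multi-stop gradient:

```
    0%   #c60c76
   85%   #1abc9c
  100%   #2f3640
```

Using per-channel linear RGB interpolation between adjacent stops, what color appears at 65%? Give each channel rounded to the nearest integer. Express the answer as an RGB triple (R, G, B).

(66, 147, 147)

65% lies between the 0% and 85% stops, so the local fraction is t = (65 − 0)/(85 − 0) = 65/85 ≈ 0.7647.
#c60c76 → (198, 12, 118); #1abc9c → (26, 188, 156).
R = 198 + 0.7647 × (26 − 198) = 66.472 → 66
G = 12 + 0.7647 × (188 − 12) = 146.587 → 147
B = 118 + 0.7647 × (156 − 118) = 147.059 → 147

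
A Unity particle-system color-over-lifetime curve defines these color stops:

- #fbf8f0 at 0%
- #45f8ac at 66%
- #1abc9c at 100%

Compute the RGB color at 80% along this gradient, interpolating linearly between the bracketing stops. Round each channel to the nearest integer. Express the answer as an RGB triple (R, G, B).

80% lies between the 66% and 100% stops, so the local fraction is t = (80 − 66)/(100 − 66) = 14/34 ≈ 0.4118.
#45f8ac → (69, 248, 172); #1abc9c → (26, 188, 156).
R = 69 + 0.4118 × (26 − 69) = 51.293 → 51
G = 248 + 0.4118 × (188 − 248) = 223.292 → 223
B = 172 + 0.4118 × (156 − 172) = 165.411 → 165

(51, 223, 165)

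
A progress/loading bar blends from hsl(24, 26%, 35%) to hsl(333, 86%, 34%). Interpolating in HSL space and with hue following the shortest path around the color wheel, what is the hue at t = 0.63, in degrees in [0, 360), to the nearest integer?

352

Hue: 333 − 24 = 309°, but |309| > 180 so the shorter arc goes the other way: Δh = 309 − 360 = -51°.
H = 24 + 0.63 × (-51) = -8.13 → -8 → -8 mod 360 = 352°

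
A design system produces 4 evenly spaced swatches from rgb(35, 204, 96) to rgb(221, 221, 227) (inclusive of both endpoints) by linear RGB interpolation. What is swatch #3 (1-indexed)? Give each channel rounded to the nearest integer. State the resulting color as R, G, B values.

With 4 swatches and endpoints inclusive, swatch 3 sits at t = (3 − 1)/(4 − 1) = 2/3 ≈ 0.6667.
R = 35 + 0.6667 × (221 − 35) = 159.006 → 159
G = 204 + 0.6667 × (221 − 204) = 215.334 → 215
B = 96 + 0.6667 × (227 − 96) = 183.338 → 183

(159, 215, 183)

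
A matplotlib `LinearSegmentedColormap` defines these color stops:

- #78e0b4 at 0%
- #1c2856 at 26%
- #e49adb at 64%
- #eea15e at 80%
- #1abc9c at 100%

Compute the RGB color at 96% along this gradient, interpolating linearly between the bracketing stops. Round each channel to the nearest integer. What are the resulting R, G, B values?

96% lies between the 80% and 100% stops, so the local fraction is t = (96 − 80)/(100 − 80) = 16/20 ≈ 0.8.
#eea15e → (238, 161, 94); #1abc9c → (26, 188, 156).
R = 238 + 0.8 × (26 − 238) = 68.4 → 68
G = 161 + 0.8 × (188 − 161) = 182.6 → 183
B = 94 + 0.8 × (156 − 94) = 143.6 → 144

(68, 183, 144)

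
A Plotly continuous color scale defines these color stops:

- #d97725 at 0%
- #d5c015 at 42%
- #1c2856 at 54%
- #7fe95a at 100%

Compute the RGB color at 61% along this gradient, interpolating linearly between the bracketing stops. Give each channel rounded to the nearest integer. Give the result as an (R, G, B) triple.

(43, 69, 87)

61% lies between the 54% and 100% stops, so the local fraction is t = (61 − 54)/(100 − 54) = 7/46 ≈ 0.1522.
#1c2856 → (28, 40, 86); #7fe95a → (127, 233, 90).
R = 28 + 0.1522 × (127 − 28) = 43.068 → 43
G = 40 + 0.1522 × (233 − 40) = 69.375 → 69
B = 86 + 0.1522 × (90 − 86) = 86.609 → 87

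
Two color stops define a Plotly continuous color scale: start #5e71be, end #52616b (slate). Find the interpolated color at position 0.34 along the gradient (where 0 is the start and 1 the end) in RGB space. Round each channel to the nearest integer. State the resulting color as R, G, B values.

(90, 108, 162)

#5e71be → (94, 113, 190); #52616b → (82, 97, 107).
R = 94 + 0.34 × (82 − 94) = 94 + 0.34 × -12 = 89.92 → 90
G = 113 + 0.34 × (97 − 113) = 113 + 0.34 × -16 = 107.56 → 108
B = 190 + 0.34 × (107 − 190) = 190 + 0.34 × -83 = 161.78 → 162
So the blended color is (90, 108, 162), about #5a6ca2.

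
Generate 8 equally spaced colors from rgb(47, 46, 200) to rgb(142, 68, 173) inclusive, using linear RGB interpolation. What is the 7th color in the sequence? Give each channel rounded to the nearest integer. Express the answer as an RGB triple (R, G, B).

With 8 swatches and endpoints inclusive, swatch 7 sits at t = (7 − 1)/(8 − 1) = 6/7 ≈ 0.8571.
R = 47 + 0.8571 × (142 − 47) = 128.424 → 128
G = 46 + 0.8571 × (68 − 46) = 64.856 → 65
B = 200 + 0.8571 × (173 − 200) = 176.858 → 177

(128, 65, 177)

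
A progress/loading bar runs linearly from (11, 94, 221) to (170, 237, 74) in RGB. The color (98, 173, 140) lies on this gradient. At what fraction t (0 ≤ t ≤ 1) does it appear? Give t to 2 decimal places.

Invert the lerp on the R channel (largest span, 159): t = (98 − 11) / (170 − 11) = 87/159 = 0.54717.
Check on G: (173 − 94)/(237 − 94) = 0.5524 ✓

0.55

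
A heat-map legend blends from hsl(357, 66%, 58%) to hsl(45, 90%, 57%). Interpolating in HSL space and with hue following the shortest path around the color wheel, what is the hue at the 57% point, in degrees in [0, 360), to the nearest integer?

24

Hue: 45 − 357 = -312°, but |-312| > 180 so the shorter arc goes the other way: Δh = -312 + 360 = 48°.
H = 357 + 0.57 × (48) = 384.36 → 384 → 384 mod 360 = 24°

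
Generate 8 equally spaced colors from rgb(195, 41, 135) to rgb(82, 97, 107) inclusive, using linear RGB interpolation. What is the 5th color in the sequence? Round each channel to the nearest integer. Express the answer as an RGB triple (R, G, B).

(130, 73, 119)

With 8 swatches and endpoints inclusive, swatch 5 sits at t = (5 − 1)/(8 − 1) = 4/7 ≈ 0.5714.
R = 195 + 0.5714 × (82 − 195) = 130.432 → 130
G = 41 + 0.5714 × (97 − 41) = 72.998 → 73
B = 135 + 0.5714 × (107 − 135) = 119.001 → 119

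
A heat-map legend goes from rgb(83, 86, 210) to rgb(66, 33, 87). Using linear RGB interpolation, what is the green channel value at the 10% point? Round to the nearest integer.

81

G = 86 + 0.1 × (33 − 86) = 80.7 → 81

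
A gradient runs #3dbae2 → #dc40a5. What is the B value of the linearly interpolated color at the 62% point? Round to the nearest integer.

B₁ = 226 (from #3dbae2), B₂ = 165 (from #dc40a5).
B = 226 + 0.62 × (165 − 226) = 188.18 → 188

188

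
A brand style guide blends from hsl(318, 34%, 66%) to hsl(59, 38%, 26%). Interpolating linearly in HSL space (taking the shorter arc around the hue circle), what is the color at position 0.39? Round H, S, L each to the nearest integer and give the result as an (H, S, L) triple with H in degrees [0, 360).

(357, 36, 50)

Hue: 59 − 318 = -259°, but |-259| > 180 so the shorter arc goes the other way: Δh = -259 + 360 = 101°.
H = 318 + 0.39 × (101) = 357.39 → 357°
S = 34 + 0.39 × (38 − 34) = 35.56 → 36%
L = 66 + 0.39 × (26 − 66) = 50.4 → 50%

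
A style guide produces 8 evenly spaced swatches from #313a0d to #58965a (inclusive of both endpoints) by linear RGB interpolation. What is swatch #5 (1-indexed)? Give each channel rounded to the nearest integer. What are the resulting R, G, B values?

(71, 111, 57)

With 8 swatches and endpoints inclusive, swatch 5 sits at t = (5 − 1)/(8 − 1) = 4/7 ≈ 0.5714.
#313a0d → (49, 58, 13); #58965a → (88, 150, 90).
R = 49 + 0.5714 × (88 − 49) = 71.285 → 71
G = 58 + 0.5714 × (150 − 58) = 110.569 → 111
B = 13 + 0.5714 × (90 − 13) = 56.998 → 57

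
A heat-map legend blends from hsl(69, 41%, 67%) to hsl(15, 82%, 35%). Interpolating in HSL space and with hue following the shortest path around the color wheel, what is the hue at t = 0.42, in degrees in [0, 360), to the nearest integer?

46

Hue arc: Δh = 15 − 69 = -54° (|Δh| ≤ 180, already the shorter path).
H = 69 + 0.42 × (-54) = 46.32 → 46°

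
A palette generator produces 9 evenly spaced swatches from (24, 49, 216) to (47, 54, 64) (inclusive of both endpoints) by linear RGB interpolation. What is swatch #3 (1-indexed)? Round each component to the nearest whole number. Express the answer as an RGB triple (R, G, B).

With 9 swatches and endpoints inclusive, swatch 3 sits at t = (3 − 1)/(9 − 1) = 2/8 ≈ 0.25.
R = 24 + 0.25 × (47 − 24) = 29.75 → 30
G = 49 + 0.25 × (54 − 49) = 50.25 → 50
B = 216 + 0.25 × (64 − 216) = 178 → 178

(30, 50, 178)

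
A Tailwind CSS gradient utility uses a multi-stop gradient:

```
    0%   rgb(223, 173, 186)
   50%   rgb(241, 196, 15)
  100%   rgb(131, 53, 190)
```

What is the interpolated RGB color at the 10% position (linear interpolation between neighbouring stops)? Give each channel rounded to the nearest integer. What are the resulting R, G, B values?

(227, 178, 152)

10% lies between the 0% and 50% stops, so the local fraction is t = (10 − 0)/(50 − 0) = 10/50 ≈ 0.2.
R = 223 + 0.2 × (241 − 223) = 226.6 → 227
G = 173 + 0.2 × (196 − 173) = 177.6 → 178
B = 186 + 0.2 × (15 − 186) = 151.8 → 152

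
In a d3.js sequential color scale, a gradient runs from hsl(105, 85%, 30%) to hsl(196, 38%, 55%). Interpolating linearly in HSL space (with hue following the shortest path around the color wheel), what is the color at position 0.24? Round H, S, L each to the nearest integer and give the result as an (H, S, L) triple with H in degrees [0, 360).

Hue arc: Δh = 196 − 105 = 91° (|Δh| ≤ 180, already the shorter path).
H = 105 + 0.24 × (91) = 126.84 → 127°
S = 85 + 0.24 × (38 − 85) = 73.72 → 74%
L = 30 + 0.24 × (55 − 30) = 36 → 36%

(127, 74, 36)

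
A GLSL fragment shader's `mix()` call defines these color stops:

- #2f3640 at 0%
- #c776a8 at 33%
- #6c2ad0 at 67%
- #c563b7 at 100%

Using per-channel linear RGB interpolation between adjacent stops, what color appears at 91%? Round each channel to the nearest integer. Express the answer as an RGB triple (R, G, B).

(173, 83, 190)

91% lies between the 67% and 100% stops, so the local fraction is t = (91 − 67)/(100 − 67) = 24/33 ≈ 0.7273.
#6c2ad0 → (108, 42, 208); #c563b7 → (197, 99, 183).
R = 108 + 0.7273 × (197 − 108) = 172.73 → 173
G = 42 + 0.7273 × (99 − 42) = 83.456 → 83
B = 208 + 0.7273 × (183 − 208) = 189.817 → 190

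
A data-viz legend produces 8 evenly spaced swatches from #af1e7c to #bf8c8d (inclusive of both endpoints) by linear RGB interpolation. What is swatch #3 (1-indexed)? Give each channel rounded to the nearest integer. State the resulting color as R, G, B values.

With 8 swatches and endpoints inclusive, swatch 3 sits at t = (3 − 1)/(8 − 1) = 2/7 ≈ 0.2857.
#af1e7c → (175, 30, 124); #bf8c8d → (191, 140, 141).
R = 175 + 0.2857 × (191 − 175) = 179.571 → 180
G = 30 + 0.2857 × (140 − 30) = 61.427 → 61
B = 124 + 0.2857 × (141 − 124) = 128.857 → 129

(180, 61, 129)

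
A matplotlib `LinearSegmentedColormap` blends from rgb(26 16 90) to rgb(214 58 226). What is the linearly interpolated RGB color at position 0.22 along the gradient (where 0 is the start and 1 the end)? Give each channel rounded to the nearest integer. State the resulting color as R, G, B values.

(67, 25, 120)

R = 26 + 0.22 × (214 − 26) = 26 + 0.22 × 188 = 67.36 → 67
G = 16 + 0.22 × (58 − 16) = 16 + 0.22 × 42 = 25.24 → 25
B = 90 + 0.22 × (226 − 90) = 90 + 0.22 × 136 = 119.92 → 120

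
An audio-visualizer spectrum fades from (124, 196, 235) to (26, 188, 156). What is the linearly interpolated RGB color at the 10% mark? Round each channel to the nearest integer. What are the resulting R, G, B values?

(114, 195, 227)

10% corresponds to t = 0.1.
R = 124 + 0.1 × (26 − 124) = 124 + 0.1 × -98 = 114.2 → 114
G = 196 + 0.1 × (188 − 196) = 196 + 0.1 × -8 = 195.2 → 195
B = 235 + 0.1 × (156 − 235) = 235 + 0.1 × -79 = 227.1 → 227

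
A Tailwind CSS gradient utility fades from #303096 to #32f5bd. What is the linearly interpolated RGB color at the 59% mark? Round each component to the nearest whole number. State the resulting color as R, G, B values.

#303096 → (48, 48, 150); #32f5bd → (50, 245, 189).
59% corresponds to t = 0.59.
R = 48 + 0.59 × (50 − 48) = 48 + 0.59 × 2 = 49.18 → 49
G = 48 + 0.59 × (245 − 48) = 48 + 0.59 × 197 = 164.23 → 164
B = 150 + 0.59 × (189 − 150) = 150 + 0.59 × 39 = 173.01 → 173

(49, 164, 173)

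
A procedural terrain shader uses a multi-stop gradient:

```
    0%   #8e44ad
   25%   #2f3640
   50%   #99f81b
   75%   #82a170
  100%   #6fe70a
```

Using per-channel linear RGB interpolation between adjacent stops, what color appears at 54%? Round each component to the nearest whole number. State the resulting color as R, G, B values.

54% lies between the 50% and 75% stops, so the local fraction is t = (54 − 50)/(75 − 50) = 4/25 ≈ 0.16.
#99f81b → (153, 248, 27); #82a170 → (130, 161, 112).
R = 153 + 0.16 × (130 − 153) = 149.32 → 149
G = 248 + 0.16 × (161 − 248) = 234.08 → 234
B = 27 + 0.16 × (112 − 27) = 40.6 → 41

(149, 234, 41)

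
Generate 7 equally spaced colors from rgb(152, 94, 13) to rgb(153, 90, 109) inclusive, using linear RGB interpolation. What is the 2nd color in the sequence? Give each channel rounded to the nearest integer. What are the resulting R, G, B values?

With 7 swatches and endpoints inclusive, swatch 2 sits at t = (2 − 1)/(7 − 1) = 1/6 ≈ 0.1667.
R = 152 + 0.1667 × (153 − 152) = 152.167 → 152
G = 94 + 0.1667 × (90 − 94) = 93.333 → 93
B = 13 + 0.1667 × (109 − 13) = 29.003 → 29

(152, 93, 29)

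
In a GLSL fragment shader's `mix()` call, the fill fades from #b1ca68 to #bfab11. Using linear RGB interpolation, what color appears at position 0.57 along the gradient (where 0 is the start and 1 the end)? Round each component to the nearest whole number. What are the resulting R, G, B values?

#b1ca68 → (177, 202, 104); #bfab11 → (191, 171, 17).
R = 177 + 0.57 × (191 − 177) = 177 + 0.57 × 14 = 184.98 → 185
G = 202 + 0.57 × (171 − 202) = 202 + 0.57 × -31 = 184.33 → 184
B = 104 + 0.57 × (17 − 104) = 104 + 0.57 × -87 = 54.41 → 54

(185, 184, 54)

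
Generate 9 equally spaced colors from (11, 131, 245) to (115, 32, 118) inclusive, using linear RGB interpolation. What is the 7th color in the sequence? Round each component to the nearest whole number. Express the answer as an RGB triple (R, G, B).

(89, 57, 150)

With 9 swatches and endpoints inclusive, swatch 7 sits at t = (7 − 1)/(9 − 1) = 6/8 ≈ 0.75.
R = 11 + 0.75 × (115 − 11) = 89 → 89
G = 131 + 0.75 × (32 − 131) = 56.75 → 57
B = 245 + 0.75 × (118 − 245) = 149.75 → 150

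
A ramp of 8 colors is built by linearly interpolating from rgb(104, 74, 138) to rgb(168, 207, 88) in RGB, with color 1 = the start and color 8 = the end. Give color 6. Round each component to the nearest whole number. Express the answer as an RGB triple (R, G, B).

With 8 swatches and endpoints inclusive, swatch 6 sits at t = (6 − 1)/(8 − 1) = 5/7 ≈ 0.7143.
R = 104 + 0.7143 × (168 − 104) = 149.715 → 150
G = 74 + 0.7143 × (207 − 74) = 169.002 → 169
B = 138 + 0.7143 × (88 − 138) = 102.285 → 102

(150, 169, 102)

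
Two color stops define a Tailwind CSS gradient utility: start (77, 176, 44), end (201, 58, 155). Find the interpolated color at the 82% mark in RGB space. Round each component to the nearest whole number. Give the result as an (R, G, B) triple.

82% corresponds to t = 0.82.
R = 77 + 0.82 × (201 − 77) = 77 + 0.82 × 124 = 178.68 → 179
G = 176 + 0.82 × (58 − 176) = 176 + 0.82 × -118 = 79.24 → 79
B = 44 + 0.82 × (155 − 44) = 44 + 0.82 × 111 = 135.02 → 135
So the blended color is (179, 79, 135), about #b34f87.

(179, 79, 135)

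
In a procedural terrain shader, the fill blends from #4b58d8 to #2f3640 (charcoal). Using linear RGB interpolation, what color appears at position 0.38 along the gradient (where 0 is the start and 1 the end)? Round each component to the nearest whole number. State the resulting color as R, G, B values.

(64, 75, 158)

#4b58d8 → (75, 88, 216); #2f3640 → (47, 54, 64).
R = 75 + 0.38 × (47 − 75) = 75 + 0.38 × -28 = 64.36 → 64
G = 88 + 0.38 × (54 − 88) = 88 + 0.38 × -34 = 75.08 → 75
B = 216 + 0.38 × (64 − 216) = 216 + 0.38 × -152 = 158.24 → 158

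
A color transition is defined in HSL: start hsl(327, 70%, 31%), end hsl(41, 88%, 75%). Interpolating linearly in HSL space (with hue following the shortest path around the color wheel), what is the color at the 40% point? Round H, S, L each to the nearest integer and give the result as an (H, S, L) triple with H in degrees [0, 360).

Hue: 41 − 327 = -286°, but |-286| > 180 so the shorter arc goes the other way: Δh = -286 + 360 = 74°.
H = 327 + 0.4 × (74) = 356.6 → 357°
S = 70 + 0.4 × (88 − 70) = 77.2 → 77%
L = 31 + 0.4 × (75 − 31) = 48.6 → 49%

(357, 77, 49)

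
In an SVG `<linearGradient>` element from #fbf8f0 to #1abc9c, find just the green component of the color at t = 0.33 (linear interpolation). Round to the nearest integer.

G₁ = 248 (from #fbf8f0), G₂ = 188 (from #1abc9c).
G = 248 + 0.33 × (188 − 248) = 228.2 → 228

228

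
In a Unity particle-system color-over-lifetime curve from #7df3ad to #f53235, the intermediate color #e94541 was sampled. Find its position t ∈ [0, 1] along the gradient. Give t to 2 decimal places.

0.90

Invert the lerp on the G channel (largest span, 193): t = (69 − 243) / (50 − 243) = -174/-193 = 0.90155.
Check on R: (233 − 125)/(245 − 125) = 0.9 ✓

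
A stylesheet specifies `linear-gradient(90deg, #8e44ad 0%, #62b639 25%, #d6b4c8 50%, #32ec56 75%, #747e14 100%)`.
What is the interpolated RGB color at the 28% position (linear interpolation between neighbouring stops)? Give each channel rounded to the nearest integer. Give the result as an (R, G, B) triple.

28% lies between the 25% and 50% stops, so the local fraction is t = (28 − 25)/(50 − 25) = 3/25 ≈ 0.12.
#62b639 → (98, 182, 57); #d6b4c8 → (214, 180, 200).
R = 98 + 0.12 × (214 − 98) = 111.92 → 112
G = 182 + 0.12 × (180 − 182) = 181.76 → 182
B = 57 + 0.12 × (200 − 57) = 74.16 → 74

(112, 182, 74)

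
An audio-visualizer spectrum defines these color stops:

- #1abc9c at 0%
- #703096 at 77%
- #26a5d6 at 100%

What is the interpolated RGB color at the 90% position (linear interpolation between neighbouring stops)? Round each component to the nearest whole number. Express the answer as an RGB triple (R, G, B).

(70, 114, 186)

90% lies between the 77% and 100% stops, so the local fraction is t = (90 − 77)/(100 − 77) = 13/23 ≈ 0.5652.
#703096 → (112, 48, 150); #26a5d6 → (38, 165, 214).
R = 112 + 0.5652 × (38 − 112) = 70.175 → 70
G = 48 + 0.5652 × (165 − 48) = 114.128 → 114
B = 150 + 0.5652 × (214 − 150) = 186.173 → 186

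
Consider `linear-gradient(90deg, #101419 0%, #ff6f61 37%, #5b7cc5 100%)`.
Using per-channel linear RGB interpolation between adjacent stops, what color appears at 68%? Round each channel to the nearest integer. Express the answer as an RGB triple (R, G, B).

(174, 117, 146)

68% lies between the 37% and 100% stops, so the local fraction is t = (68 − 37)/(100 − 37) = 31/63 ≈ 0.4921.
#ff6f61 → (255, 111, 97); #5b7cc5 → (91, 124, 197).
R = 255 + 0.4921 × (91 − 255) = 174.296 → 174
G = 111 + 0.4921 × (124 − 111) = 117.397 → 117
B = 97 + 0.4921 × (197 − 97) = 146.21 → 146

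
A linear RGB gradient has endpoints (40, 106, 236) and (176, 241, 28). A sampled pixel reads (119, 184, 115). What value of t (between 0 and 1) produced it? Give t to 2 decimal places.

Invert the lerp on the B channel (largest span, 208): t = (115 − 236) / (28 − 236) = -121/-208 = 0.58173.
Check on R: (119 − 40)/(176 − 40) = 0.5809 ✓

0.58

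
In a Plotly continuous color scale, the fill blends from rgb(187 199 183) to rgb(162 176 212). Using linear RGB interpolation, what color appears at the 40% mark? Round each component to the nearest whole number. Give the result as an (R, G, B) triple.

40% corresponds to t = 0.4.
R = 187 + 0.4 × (162 − 187) = 187 + 0.4 × -25 = 177 → 177
G = 199 + 0.4 × (176 − 199) = 199 + 0.4 × -23 = 189.8 → 190
B = 183 + 0.4 × (212 − 183) = 183 + 0.4 × 29 = 194.6 → 195

(177, 190, 195)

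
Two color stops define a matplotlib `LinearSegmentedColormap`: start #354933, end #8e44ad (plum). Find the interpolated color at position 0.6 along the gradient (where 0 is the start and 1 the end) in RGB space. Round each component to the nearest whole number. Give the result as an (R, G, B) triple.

(106, 70, 124)

#354933 → (53, 73, 51); #8e44ad → (142, 68, 173).
R = 53 + 0.6 × (142 − 53) = 53 + 0.6 × 89 = 106.4 → 106
G = 73 + 0.6 × (68 − 73) = 73 + 0.6 × -5 = 70 → 70
B = 51 + 0.6 × (173 − 51) = 51 + 0.6 × 122 = 124.2 → 124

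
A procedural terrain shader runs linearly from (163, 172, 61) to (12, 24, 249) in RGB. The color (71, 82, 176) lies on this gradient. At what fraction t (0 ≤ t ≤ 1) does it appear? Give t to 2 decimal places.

Invert the lerp on the B channel (largest span, 188): t = (176 − 61) / (249 − 61) = 115/188 = 0.6117.
Check on R: (71 − 163)/(12 − 163) = 0.6093 ✓

0.61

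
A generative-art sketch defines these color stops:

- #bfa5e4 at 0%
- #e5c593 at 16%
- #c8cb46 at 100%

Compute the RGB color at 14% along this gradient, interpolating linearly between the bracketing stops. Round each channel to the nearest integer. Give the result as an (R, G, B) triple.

(224, 193, 157)

14% lies between the 0% and 16% stops, so the local fraction is t = (14 − 0)/(16 − 0) = 14/16 ≈ 0.875.
#bfa5e4 → (191, 165, 228); #e5c593 → (229, 197, 147).
R = 191 + 0.875 × (229 − 191) = 224.25 → 224
G = 165 + 0.875 × (197 − 165) = 193 → 193
B = 228 + 0.875 × (147 − 228) = 157.125 → 157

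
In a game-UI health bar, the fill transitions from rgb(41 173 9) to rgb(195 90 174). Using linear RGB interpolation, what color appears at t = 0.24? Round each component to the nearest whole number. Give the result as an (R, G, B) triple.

(78, 153, 49)

R = 41 + 0.24 × (195 − 41) = 41 + 0.24 × 154 = 77.96 → 78
G = 173 + 0.24 × (90 − 173) = 173 + 0.24 × -83 = 153.08 → 153
B = 9 + 0.24 × (174 − 9) = 9 + 0.24 × 165 = 48.6 → 49
So the blended color is (78, 153, 49), about #4e9931.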